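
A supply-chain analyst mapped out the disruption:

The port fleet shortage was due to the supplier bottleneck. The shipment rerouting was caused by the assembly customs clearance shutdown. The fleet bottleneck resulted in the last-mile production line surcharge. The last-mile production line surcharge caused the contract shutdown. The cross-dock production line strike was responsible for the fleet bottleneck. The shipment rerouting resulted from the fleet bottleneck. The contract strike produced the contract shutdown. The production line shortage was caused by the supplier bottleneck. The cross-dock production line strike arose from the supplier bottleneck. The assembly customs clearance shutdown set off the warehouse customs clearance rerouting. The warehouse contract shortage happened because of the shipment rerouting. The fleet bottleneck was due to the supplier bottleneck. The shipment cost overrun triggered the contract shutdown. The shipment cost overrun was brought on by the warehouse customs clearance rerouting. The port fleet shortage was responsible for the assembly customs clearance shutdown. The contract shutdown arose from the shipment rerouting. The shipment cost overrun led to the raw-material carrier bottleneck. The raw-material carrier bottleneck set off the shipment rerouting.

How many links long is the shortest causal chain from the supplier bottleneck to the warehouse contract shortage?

Shortest chain: the supplier bottleneck → the fleet bottleneck → the shipment rerouting → the warehouse contract shortage.

3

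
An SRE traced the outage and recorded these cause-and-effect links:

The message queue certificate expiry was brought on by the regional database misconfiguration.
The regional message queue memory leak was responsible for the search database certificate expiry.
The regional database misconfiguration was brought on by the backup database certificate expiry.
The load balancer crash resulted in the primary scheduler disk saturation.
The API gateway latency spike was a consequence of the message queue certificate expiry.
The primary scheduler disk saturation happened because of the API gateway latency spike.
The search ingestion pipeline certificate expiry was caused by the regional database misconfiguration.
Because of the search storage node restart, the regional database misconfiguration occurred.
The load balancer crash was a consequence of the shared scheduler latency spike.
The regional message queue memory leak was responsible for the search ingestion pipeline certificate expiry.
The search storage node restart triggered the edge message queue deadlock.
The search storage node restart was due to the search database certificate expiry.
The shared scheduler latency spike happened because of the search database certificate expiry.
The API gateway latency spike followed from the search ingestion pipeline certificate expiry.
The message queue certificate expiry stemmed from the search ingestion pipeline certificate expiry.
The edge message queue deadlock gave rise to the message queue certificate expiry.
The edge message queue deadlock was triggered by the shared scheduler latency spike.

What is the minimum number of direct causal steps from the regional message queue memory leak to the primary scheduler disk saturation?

Shortest chain: the regional message queue memory leak → the search ingestion pipeline certificate expiry → the API gateway latency spike → the primary scheduler disk saturation.

3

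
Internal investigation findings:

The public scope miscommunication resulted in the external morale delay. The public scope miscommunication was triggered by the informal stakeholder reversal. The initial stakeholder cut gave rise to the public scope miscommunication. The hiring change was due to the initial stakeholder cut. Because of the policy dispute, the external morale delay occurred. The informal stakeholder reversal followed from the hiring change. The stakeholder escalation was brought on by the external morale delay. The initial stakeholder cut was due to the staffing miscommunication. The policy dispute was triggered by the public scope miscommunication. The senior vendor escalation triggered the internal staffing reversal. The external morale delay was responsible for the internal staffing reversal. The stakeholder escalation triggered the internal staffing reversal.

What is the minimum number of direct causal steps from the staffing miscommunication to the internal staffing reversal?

4

Shortest chain: the staffing miscommunication → the initial stakeholder cut → the public scope miscommunication → the external morale delay → the internal staffing reversal.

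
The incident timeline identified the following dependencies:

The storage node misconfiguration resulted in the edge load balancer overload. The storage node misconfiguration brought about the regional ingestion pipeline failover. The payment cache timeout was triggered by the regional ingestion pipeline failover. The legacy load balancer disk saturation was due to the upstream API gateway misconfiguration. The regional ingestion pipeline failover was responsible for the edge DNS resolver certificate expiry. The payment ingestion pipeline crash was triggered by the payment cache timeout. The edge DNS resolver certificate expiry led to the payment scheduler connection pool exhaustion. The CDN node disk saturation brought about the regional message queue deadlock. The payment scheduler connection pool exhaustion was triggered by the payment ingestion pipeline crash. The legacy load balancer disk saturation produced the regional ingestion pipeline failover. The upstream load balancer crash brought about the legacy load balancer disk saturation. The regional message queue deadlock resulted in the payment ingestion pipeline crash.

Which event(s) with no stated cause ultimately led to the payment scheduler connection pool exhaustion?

Tracing upstream from the payment scheduler connection pool exhaustion: the payment scheduler connection pool exhaustion ← the edge DNS resolver certificate expiry ← the regional ingestion pipeline failover ← the storage node misconfiguration.
A separate upstream branch: the payment scheduler connection pool exhaustion ← the edge DNS resolver certificate expiry ← the regional ingestion pipeline failover ← the legacy load balancer disk saturation ← the upstream API gateway misconfiguration.
A separate upstream branch: the payment scheduler connection pool exhaustion ← the edge DNS resolver certificate expiry ← the regional ingestion pipeline failover ← the legacy load balancer disk saturation ← the upstream load balancer crash.
A separate upstream branch: the payment scheduler connection pool exhaustion ← the payment ingestion pipeline crash ← the regional message queue deadlock ← the CDN node disk saturation.
Each of those chain origins has no stated cause.

the CDN node disk saturation, the storage node misconfiguration, the upstream API gateway misconfiguration, the upstream load balancer crash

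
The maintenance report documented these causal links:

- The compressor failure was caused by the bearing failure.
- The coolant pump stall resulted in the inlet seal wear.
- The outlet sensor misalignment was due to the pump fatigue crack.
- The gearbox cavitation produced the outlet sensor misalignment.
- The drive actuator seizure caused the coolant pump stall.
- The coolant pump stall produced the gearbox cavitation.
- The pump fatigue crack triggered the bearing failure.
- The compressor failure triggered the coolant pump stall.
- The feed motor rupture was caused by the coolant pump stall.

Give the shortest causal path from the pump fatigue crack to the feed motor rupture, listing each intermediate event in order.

the pump fatigue crack → the bearing failure → the compressor failure → the coolant pump stall → the feed motor rupture

the pump fatigue crack → the bearing failure
the bearing failure → the compressor failure
the compressor failure → the coolant pump stall
the coolant pump stall → the feed motor rupture
Length: 4 steps.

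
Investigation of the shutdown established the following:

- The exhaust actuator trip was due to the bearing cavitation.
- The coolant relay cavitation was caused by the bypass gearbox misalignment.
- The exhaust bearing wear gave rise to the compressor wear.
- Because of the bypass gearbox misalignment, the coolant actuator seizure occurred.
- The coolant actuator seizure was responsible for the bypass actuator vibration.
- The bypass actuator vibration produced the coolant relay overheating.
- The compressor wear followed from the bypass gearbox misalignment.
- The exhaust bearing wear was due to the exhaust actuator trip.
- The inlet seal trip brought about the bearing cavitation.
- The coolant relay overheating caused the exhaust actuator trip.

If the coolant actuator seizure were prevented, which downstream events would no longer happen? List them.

Downstream of the coolant actuator seizure: the bypass actuator vibration, the coolant relay overheating, the exhaust actuator trip, the exhaust bearing wear, the compressor wear.
Of those, still caused via another path: the exhaust actuator trip, the exhaust bearing wear, the compressor wear.
The remainder have no surviving cause.

the bypass actuator vibration, the coolant relay overheating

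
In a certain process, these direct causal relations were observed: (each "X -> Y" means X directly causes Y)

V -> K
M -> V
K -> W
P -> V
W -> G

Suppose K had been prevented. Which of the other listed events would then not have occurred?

Downstream of K: W, G.

G, W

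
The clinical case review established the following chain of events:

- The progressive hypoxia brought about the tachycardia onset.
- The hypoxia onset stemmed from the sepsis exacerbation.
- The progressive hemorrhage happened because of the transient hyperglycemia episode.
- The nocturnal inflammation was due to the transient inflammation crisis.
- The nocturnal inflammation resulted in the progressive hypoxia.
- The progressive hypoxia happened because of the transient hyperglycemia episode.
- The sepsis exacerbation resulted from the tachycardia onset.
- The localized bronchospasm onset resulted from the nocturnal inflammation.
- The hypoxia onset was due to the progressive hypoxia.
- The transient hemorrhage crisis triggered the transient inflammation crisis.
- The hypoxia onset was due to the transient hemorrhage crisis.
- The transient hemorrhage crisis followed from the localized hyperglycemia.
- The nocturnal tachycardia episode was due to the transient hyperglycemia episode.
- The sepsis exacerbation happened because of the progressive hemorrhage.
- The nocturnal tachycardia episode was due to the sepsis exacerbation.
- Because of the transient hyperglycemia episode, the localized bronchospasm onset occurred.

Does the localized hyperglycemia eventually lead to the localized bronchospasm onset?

Yes

There is a causal chain: the localized hyperglycemia → the transient hemorrhage crisis → the transient inflammation crisis → the nocturnal inflammation → the localized bronchospasm onset.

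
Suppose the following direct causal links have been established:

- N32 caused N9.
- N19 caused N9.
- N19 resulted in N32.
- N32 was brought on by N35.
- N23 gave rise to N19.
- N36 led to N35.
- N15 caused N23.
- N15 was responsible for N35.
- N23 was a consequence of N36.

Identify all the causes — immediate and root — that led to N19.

Immediate cause of N19: N23.
Further upstream: N36, N15.

N15, N23, N36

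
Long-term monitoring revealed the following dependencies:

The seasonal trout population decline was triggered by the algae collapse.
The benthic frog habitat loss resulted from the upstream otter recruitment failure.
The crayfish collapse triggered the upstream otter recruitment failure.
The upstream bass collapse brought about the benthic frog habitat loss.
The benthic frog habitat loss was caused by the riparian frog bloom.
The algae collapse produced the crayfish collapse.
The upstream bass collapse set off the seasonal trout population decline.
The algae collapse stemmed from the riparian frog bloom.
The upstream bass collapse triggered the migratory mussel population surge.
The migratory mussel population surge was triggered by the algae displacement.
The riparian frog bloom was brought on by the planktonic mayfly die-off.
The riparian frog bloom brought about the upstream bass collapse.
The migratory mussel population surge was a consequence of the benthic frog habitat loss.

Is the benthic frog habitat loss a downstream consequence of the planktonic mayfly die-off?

Yes

There is a causal chain: the planktonic mayfly die-off → the riparian frog bloom → the benthic frog habitat loss.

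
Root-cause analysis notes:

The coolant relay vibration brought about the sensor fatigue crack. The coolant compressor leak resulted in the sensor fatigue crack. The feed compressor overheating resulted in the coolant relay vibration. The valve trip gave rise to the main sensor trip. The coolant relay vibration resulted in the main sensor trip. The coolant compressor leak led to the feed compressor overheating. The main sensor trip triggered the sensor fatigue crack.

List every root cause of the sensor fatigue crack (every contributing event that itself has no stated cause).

Tracing upstream from the sensor fatigue crack: the sensor fatigue crack ← the coolant compressor leak.
A separate upstream branch: the sensor fatigue crack ← the main sensor trip ← the valve trip.
Each of those chain origins has no stated cause.

the coolant compressor leak, the valve trip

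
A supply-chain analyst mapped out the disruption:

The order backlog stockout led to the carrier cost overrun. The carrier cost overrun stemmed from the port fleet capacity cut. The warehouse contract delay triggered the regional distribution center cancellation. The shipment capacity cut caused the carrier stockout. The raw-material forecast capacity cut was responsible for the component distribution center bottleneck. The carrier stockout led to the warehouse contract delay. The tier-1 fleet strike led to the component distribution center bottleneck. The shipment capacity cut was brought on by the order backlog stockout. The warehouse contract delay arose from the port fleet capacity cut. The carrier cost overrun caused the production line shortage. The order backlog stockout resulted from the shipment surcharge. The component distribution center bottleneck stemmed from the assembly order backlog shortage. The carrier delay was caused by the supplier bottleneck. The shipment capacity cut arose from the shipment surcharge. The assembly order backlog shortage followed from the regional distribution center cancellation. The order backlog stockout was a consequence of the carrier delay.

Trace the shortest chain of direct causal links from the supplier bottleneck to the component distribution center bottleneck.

the supplier bottleneck → the carrier delay → the order backlog stockout → the shipment capacity cut → the carrier stockout → the warehouse contract delay → the regional distribution center cancellation → the assembly order backlog shortage → the component distribution center bottleneck

the supplier bottleneck → the carrier delay
the carrier delay → the order backlog stockout
the order backlog stockout → the shipment capacity cut
the shipment capacity cut → the carrier stockout
the carrier stockout → the warehouse contract delay
the warehouse contract delay → the regional distribution center cancellation
the regional distribution center cancellation → the assembly order backlog shortage
the assembly order backlog shortage → the component distribution center bottleneck
Length: 8 steps.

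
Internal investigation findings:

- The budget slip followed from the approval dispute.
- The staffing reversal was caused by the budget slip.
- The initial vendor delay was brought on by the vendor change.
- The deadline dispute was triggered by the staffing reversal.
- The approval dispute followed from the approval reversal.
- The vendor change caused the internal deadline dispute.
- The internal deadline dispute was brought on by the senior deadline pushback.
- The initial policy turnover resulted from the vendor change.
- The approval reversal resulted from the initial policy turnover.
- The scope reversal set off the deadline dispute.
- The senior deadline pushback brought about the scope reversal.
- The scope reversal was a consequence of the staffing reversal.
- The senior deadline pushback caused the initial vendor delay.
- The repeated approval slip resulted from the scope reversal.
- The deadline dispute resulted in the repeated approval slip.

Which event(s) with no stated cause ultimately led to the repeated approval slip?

Tracing upstream from the repeated approval slip: the repeated approval slip ← the scope reversal ← the staffing reversal ← the budget slip ← the approval dispute ← the approval reversal ← the initial policy turnover ← the vendor change.
A separate upstream branch: the repeated approval slip ← the scope reversal ← the senior deadline pushback.
Each of those chain origins has no stated cause.

the senior deadline pushback, the vendor change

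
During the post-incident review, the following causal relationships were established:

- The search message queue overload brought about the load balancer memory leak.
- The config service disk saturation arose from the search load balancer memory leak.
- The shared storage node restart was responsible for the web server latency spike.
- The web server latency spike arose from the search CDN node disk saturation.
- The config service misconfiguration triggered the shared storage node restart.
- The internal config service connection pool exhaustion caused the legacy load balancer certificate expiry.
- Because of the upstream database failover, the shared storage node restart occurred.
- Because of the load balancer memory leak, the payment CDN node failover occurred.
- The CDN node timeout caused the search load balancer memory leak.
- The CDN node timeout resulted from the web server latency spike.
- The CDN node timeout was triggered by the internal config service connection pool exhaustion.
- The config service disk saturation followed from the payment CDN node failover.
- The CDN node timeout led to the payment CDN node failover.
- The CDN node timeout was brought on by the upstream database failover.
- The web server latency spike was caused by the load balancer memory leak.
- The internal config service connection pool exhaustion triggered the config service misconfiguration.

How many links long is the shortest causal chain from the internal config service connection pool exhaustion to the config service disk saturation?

Shortest chain: the internal config service connection pool exhaustion → the CDN node timeout → the search load balancer memory leak → the config service disk saturation.

3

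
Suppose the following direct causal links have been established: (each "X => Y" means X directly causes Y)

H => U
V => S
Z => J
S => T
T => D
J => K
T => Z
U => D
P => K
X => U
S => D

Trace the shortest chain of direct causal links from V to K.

V → S
S → T
T → Z
Z → J
J → K
Length: 5 steps.

V → S → T → Z → J → K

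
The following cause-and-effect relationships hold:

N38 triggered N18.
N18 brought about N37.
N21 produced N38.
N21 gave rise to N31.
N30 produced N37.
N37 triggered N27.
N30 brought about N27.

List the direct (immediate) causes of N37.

Upstream contributors include N21, N38, but only N18, N30 feed directly into N37.

N18, N30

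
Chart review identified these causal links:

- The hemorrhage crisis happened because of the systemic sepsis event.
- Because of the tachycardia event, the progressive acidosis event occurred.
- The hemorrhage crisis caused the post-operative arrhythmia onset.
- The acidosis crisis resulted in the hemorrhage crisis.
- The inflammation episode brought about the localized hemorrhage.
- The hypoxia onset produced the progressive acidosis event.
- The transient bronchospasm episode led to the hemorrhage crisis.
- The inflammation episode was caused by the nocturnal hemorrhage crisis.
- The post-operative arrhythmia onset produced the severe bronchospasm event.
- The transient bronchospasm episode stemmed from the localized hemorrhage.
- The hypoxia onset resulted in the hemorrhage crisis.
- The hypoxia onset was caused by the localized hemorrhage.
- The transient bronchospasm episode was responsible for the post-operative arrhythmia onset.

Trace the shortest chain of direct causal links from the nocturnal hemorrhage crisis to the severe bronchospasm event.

the nocturnal hemorrhage crisis → the inflammation episode → the localized hemorrhage → the transient bronchospasm episode → the post-operative arrhythmia onset → the severe bronchospasm event

the nocturnal hemorrhage crisis → the inflammation episode
the inflammation episode → the localized hemorrhage
the localized hemorrhage → the transient bronchospasm episode
the transient bronchospasm episode → the post-operative arrhythmia onset
the post-operative arrhythmia onset → the severe bronchospasm event
Length: 5 steps.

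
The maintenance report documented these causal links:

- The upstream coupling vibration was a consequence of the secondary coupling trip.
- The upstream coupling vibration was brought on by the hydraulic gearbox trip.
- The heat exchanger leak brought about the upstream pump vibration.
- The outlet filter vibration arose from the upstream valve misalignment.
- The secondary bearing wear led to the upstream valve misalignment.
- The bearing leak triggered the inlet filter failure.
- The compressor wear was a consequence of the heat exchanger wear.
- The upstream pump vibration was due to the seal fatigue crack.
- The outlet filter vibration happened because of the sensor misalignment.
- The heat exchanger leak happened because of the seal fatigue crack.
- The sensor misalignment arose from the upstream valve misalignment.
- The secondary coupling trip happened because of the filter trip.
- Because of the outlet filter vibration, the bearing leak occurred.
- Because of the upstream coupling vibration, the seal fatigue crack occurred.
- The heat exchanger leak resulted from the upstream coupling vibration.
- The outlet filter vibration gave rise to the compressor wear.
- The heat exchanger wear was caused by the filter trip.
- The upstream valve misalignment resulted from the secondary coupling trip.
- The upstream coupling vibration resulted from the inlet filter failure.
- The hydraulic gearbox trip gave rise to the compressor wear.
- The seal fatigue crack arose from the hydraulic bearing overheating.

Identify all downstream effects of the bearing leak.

the heat exchanger leak, the inlet filter failure, the seal fatigue crack, the upstream coupling vibration, the upstream pump vibration

Direct effects: the inlet filter failure.
2 steps out: the upstream coupling vibration.
3 steps out: the seal fatigue crack, the heat exchanger leak.
4 steps out: the upstream pump vibration.
Not reachable from it: the filter trip, the heat exchanger wear, the secondary bearing wear, the secondary coupling trip, the upstream valve misalignment, the sensor misalignment, the outlet filter vibration, the hydraulic gearbox trip, the hydraulic bearing overheating, the compressor wear.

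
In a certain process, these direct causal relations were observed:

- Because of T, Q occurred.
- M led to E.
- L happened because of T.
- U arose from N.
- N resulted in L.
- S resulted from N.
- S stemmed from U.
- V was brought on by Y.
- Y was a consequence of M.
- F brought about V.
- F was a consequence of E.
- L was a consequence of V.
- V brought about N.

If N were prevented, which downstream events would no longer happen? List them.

S, U

Downstream of N: L, U, S.
Of those, still caused via another path: L.
The remainder have no surviving cause.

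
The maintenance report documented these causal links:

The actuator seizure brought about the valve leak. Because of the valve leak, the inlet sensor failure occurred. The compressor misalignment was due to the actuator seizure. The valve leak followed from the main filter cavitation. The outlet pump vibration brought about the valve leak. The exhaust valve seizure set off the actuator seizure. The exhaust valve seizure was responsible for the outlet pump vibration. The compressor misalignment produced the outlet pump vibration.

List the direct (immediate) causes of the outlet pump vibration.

the compressor misalignment, the exhaust valve seizure

Upstream contributors include the actuator seizure, but only the compressor misalignment, the exhaust valve seizure feed directly into the outlet pump vibration.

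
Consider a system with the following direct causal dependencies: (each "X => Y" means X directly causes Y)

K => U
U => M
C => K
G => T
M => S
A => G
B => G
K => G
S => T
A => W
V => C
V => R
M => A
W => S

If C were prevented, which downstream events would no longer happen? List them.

A, K, M, S, U, W

Downstream of C: K, U, M, A, W, S, G, T.
Of those, still caused via another path: G, T.
The remainder have no surviving cause.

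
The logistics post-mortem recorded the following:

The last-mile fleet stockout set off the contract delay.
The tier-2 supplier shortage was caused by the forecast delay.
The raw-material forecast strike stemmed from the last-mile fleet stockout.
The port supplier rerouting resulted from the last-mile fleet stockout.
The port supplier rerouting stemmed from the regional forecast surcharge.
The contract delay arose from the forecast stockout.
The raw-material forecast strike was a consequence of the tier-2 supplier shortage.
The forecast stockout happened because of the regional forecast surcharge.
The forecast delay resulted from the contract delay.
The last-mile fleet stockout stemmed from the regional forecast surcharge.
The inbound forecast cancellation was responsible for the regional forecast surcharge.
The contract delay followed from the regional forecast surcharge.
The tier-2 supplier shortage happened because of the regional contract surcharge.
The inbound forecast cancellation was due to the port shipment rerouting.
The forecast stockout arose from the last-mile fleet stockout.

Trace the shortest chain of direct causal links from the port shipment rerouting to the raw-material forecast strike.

the port shipment rerouting → the inbound forecast cancellation
the inbound forecast cancellation → the regional forecast surcharge
the regional forecast surcharge → the last-mile fleet stockout
the last-mile fleet stockout → the raw-material forecast strike
Length: 4 steps.

the port shipment rerouting → the inbound forecast cancellation → the regional forecast surcharge → the last-mile fleet stockout → the raw-material forecast strike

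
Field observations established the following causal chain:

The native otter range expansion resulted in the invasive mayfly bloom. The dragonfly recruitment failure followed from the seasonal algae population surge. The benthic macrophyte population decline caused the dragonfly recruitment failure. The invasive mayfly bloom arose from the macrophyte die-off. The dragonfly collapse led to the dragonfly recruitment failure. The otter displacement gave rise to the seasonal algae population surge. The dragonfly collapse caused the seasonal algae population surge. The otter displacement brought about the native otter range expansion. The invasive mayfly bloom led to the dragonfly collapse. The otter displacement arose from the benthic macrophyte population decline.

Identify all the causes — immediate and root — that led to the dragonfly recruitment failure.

Immediate causes of the dragonfly recruitment failure: the benthic macrophyte population decline, the dragonfly collapse, the seasonal algae population surge.
Further upstream: the macrophyte die-off, the otter displacement, the native otter range expansion, the invasive mayfly bloom.

the benthic macrophyte population decline, the dragonfly collapse, the invasive mayfly bloom, the macrophyte die-off, the native otter range expansion, the otter displacement, the seasonal algae population surge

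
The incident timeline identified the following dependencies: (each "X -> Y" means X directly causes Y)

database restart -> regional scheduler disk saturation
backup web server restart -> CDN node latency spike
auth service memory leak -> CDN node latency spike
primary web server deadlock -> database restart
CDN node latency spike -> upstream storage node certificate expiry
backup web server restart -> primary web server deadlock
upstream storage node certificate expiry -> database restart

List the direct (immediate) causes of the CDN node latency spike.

the auth service memory leak, the backup web server restart

the auth service memory leak, the backup web server restart → the CDN node latency spike with nothing further upstream stated.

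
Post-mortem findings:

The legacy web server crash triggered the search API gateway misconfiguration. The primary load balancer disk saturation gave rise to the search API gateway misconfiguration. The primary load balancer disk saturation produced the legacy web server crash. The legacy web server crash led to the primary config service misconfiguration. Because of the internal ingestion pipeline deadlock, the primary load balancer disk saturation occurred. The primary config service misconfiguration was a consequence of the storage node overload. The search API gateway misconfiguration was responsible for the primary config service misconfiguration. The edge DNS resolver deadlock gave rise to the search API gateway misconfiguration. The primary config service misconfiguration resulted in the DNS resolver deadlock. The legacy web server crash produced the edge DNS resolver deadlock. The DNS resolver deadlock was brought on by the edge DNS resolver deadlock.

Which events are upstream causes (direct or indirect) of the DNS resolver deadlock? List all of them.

Immediate causes of the DNS resolver deadlock: the edge DNS resolver deadlock, the primary config service misconfiguration.
Further upstream: the internal ingestion pipeline deadlock, the primary load balancer disk saturation, the legacy web server crash, the search API gateway misconfiguration, the storage node overload.

the edge DNS resolver deadlock, the internal ingestion pipeline deadlock, the legacy web server crash, the primary config service misconfiguration, the primary load balancer disk saturation, the search API gateway misconfiguration, the storage node overload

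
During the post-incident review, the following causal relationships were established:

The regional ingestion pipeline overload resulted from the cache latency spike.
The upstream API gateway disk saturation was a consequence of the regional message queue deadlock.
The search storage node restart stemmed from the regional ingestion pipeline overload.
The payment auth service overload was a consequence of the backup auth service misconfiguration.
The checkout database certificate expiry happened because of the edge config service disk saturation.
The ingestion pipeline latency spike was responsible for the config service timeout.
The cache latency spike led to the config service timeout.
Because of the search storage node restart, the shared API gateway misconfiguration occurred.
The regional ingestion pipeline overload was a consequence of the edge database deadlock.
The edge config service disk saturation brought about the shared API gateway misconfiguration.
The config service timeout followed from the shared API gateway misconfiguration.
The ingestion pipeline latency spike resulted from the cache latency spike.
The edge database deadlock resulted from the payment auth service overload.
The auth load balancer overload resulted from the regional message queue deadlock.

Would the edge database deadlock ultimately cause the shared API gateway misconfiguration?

Yes

There is a causal chain: the edge database deadlock → the regional ingestion pipeline overload → the search storage node restart → the shared API gateway misconfiguration.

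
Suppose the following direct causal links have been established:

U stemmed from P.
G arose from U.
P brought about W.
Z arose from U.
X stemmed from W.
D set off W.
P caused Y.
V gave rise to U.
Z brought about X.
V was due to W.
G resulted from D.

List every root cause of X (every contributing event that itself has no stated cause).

D, P

Tracing upstream from X: X ← W ← P.
A separate upstream branch: X ← W ← D.
Each of those chain origins has no stated cause.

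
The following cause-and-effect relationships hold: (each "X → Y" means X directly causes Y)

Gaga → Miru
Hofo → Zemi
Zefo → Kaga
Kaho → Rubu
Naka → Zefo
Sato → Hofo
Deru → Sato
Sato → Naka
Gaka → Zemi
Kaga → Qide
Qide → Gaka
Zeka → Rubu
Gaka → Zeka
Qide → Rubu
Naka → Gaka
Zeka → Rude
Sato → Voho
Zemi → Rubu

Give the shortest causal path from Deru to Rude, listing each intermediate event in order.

Deru → Sato
Sato → Naka
Naka → Gaka
Gaka → Zeka
Zeka → Rude
Length: 5 steps.

Deru → Sato → Naka → Gaka → Zeka → Rude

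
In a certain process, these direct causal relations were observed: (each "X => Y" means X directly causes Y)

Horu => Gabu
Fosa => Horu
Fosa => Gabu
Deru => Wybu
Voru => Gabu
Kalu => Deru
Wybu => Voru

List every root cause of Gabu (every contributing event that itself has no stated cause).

Fosa, Kalu

Tracing upstream from Gabu: Gabu ← Fosa.
A separate upstream branch: Gabu ← Voru ← Wybu ← Deru ← Kalu.
Each of those chain origins has no stated cause.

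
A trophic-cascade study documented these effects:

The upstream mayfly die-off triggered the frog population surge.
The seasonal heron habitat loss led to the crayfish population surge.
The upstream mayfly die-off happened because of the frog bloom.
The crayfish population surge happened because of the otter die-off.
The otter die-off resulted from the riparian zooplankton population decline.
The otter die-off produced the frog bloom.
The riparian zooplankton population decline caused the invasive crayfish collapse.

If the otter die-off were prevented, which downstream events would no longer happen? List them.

Downstream of the otter die-off: the crayfish population surge, the frog bloom, the upstream mayfly die-off, the frog population surge.
Of those, still caused via another path: the crayfish population surge.
The remainder have no surviving cause.

the frog bloom, the frog population surge, the upstream mayfly die-off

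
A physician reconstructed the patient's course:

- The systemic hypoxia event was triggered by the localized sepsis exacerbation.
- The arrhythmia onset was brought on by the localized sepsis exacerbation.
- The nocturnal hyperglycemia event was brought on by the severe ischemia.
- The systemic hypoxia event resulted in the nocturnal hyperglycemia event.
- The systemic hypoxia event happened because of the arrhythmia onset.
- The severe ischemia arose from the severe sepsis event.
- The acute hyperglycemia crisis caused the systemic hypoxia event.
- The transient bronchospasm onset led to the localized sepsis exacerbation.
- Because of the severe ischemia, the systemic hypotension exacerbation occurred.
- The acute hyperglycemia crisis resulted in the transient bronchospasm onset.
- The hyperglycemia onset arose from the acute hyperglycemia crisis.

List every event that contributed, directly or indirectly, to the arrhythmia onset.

the acute hyperglycemia crisis, the localized sepsis exacerbation, the transient bronchospasm onset

Immediate cause of the arrhythmia onset: the localized sepsis exacerbation.
Further upstream: the acute hyperglycemia crisis, the transient bronchospasm onset.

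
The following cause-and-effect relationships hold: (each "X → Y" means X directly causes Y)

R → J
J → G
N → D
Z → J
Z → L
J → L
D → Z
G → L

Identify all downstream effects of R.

G, J, L

Direct effects: J.
2 steps out: G, L.
Not reachable from it: N, D, Z.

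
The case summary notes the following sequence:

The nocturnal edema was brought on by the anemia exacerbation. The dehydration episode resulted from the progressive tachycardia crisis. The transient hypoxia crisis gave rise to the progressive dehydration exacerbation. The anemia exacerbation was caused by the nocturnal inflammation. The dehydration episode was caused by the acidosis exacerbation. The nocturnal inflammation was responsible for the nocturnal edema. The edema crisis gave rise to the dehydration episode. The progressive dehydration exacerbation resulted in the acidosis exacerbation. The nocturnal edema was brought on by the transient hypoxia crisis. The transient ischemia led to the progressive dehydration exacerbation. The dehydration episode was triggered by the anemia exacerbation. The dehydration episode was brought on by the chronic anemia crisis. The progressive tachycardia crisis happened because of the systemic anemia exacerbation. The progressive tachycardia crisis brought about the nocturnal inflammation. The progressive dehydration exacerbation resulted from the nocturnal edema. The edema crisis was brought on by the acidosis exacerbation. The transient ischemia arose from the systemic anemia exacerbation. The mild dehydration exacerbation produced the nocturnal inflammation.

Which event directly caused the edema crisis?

the acidosis exacerbation

Upstream contributors include the systemic anemia exacerbation, the progressive tachycardia crisis, the mild dehydration exacerbation, the transient ischemia, the transient hypoxia crisis, the nocturnal inflammation, the anemia exacerbation, the nocturnal edema, the progressive dehydration exacerbation, but only the acidosis exacerbation feeds directly into the edema crisis.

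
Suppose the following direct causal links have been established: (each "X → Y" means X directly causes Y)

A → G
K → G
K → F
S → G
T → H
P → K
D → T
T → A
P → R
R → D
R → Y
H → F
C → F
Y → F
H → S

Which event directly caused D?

Upstream contributors include P, but only R feeds directly into D.

R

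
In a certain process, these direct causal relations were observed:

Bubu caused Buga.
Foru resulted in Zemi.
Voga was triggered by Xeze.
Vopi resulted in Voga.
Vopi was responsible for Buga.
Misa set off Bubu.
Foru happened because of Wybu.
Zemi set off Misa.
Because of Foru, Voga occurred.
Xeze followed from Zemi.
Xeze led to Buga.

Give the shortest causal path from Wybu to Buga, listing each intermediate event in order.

Wybu → Foru → Zemi → Xeze → Buga

Wybu → Foru
Foru → Zemi
Zemi → Xeze
Xeze → Buga
Length: 4 steps.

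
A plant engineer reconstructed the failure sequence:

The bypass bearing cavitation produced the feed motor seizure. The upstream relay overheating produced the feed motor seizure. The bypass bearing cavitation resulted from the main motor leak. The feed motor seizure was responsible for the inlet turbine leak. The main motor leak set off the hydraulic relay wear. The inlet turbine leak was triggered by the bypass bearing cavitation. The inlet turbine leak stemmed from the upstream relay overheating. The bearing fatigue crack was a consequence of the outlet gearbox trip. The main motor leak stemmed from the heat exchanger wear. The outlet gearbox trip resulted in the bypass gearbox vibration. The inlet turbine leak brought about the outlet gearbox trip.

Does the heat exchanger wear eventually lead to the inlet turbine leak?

Yes

There is a causal chain: the heat exchanger wear → the main motor leak → the bypass bearing cavitation → the inlet turbine leak.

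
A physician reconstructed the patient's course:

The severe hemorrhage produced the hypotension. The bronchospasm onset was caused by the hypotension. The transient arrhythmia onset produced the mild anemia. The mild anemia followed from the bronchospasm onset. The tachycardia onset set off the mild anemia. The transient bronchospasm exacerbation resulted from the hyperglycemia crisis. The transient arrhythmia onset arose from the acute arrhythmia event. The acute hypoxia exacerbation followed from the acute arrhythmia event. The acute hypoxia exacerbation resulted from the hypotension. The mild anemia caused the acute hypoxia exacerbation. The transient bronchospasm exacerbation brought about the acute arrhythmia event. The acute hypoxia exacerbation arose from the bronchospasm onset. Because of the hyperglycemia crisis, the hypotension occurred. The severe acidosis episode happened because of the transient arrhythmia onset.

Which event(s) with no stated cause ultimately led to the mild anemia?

the hyperglycemia crisis, the severe hemorrhage, the tachycardia onset

Tracing upstream from the mild anemia: the mild anemia ← the bronchospasm onset ← the hypotension ← the hyperglycemia crisis.
A separate upstream branch: the mild anemia ← the bronchospasm onset ← the hypotension ← the severe hemorrhage.
A separate upstream branch: the mild anemia ← the tachycardia onset.
Each of those chain origins has no stated cause.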